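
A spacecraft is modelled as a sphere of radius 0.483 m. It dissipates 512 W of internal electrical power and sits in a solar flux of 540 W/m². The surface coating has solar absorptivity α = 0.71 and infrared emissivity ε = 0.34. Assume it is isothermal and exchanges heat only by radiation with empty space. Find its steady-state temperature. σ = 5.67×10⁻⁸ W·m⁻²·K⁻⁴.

T ≈ 344 K

At steady state, absorbed solar power + internal power = radiated power.
Absorbed: α·S·A_cross = 0.71·540·0.7329 = 281.0 W (cross-section πr²).
Total input = 281.0 + 512 = 793.0 W.
Radiated: εσ·A_surf·T⁴ with A_surf = 4πr² = 2.932 m².
T⁴ = 793.0/(0.34·5.67×10⁻⁸·2.932) = 1.403×10¹⁰ K⁴.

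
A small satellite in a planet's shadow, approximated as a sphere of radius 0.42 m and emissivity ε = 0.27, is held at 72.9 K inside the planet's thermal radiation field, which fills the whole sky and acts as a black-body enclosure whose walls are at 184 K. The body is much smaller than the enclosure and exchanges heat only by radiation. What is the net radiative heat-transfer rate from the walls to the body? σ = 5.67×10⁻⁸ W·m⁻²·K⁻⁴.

P_net ≈ 37.9 W

For a small grey body in a large enclosure: P_net = εσA(T_body⁴ − T_wall⁴).
A = 4πr² = 2.217 m²; T_body⁴ − T_wall⁴ = 2.824×10⁷ − 1.146×10⁹ = -1.118×10⁹ K⁴.
|P_net| = 0.27·5.67×10⁻⁸·2.217·1.118×10⁹.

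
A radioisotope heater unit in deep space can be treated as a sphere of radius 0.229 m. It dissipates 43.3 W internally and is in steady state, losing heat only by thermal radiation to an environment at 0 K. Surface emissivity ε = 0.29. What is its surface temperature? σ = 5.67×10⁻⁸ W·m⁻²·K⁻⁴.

Steady state: internal power = radiated power, P = εσA T⁴.
Radiating area A = 4πr² = 0.6590 m².
T⁴ = P/(εσA) = 43.3/(0.29·5.67×10⁻⁸·0.6590) = 3.996×10⁹ K⁴.
T = (3.996×10⁹)^(1/4).

T ≈ 251 K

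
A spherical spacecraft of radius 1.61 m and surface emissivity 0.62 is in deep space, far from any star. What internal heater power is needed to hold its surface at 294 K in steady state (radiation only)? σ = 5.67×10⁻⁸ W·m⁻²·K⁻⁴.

P = εσ·4πr²·T⁴.
4πr² = 32.57 m²; T⁴ = 7.471×10⁹ K⁴.
P = 0.62·5.67×10⁻⁸·32.57·7.471×10⁹.

P ≈ 8560 W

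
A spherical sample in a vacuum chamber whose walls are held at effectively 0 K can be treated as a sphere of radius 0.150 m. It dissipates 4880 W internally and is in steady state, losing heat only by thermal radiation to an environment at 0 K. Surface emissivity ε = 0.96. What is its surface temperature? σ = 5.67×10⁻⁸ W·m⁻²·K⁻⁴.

T ≈ 750 K

Steady state: internal power = radiated power, P = εσA T⁴.
Radiating area A = 4πr² = 0.2827 m².
T⁴ = P/(εσA) = 4880/(0.96·5.67×10⁻⁸·0.2827) = 3.171×10¹¹ K⁴.
T = (3.171×10¹¹)^(1/4).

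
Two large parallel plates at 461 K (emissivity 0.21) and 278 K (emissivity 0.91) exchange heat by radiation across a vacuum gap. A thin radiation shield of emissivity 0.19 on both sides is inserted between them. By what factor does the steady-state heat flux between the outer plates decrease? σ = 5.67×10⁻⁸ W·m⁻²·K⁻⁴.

Without shield: q₀ = σΔ(T⁴)/(1/ε₁+1/ε₂−1) with denominator 4.861.
With shield the two gaps are in series; the resistances add: (1/ε₁+1/ε_s−1)+(1/ε_s+1/ε₂−1) = 9.025+5.362 = 14.39.
Heat-flux ratio q₀/q = 14.39/4.861.

factor ≈ 2.96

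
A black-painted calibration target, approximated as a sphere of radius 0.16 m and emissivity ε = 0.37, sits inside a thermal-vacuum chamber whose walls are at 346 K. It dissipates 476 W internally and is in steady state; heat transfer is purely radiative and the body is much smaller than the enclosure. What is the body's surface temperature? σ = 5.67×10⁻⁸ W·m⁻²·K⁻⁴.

For a small grey body in a large enclosure, net radiated power = εσA(T⁴ − T_w⁴).
Steady state: P = εσA(T⁴ − T_w⁴) with A = 4πr² = 0.3217 m².
T⁴ = P/(εσA) + T_w⁴ = 476/(0.37·5.67×10⁻⁸·0.3217) + (346)⁴
    = 7.053×10¹⁰ + 1.433×10¹⁰ = 8.486×10¹⁰ K⁴.

T ≈ 540 K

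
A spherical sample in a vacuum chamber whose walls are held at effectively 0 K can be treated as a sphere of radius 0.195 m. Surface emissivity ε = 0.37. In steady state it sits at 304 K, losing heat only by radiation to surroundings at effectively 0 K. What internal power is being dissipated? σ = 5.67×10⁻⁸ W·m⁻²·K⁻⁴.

Steady state: P = εσA T⁴.
A = 4πr² = 0.4778 m²; T⁴ = (304)⁴ = 8.541×10⁹ K⁴.
P = 0.37 × 5.67×10⁻⁸ × 0.4778 × 8.541×10⁹.

P ≈ 85.6 W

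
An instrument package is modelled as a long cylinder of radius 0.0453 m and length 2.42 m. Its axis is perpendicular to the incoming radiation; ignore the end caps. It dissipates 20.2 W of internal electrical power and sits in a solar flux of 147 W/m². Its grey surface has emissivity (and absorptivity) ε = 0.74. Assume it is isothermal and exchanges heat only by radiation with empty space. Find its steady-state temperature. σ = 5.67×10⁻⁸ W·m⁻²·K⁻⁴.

At steady state, absorbed solar power + internal power = radiated power.
Absorbed: α·S·A_cross = 0.74·147·0.2193 = 23.85 W (cross-section 2rL).
Total input = 23.85 + 20.2 = 44.05 W.
Radiated: εσ·A_surf·T⁴ with A_surf = 2πrL = 0.6888 m².
T⁴ = 44.05/(0.74·5.67×10⁻⁸·0.6888) = 1.524×10⁹ K⁴.

T ≈ 198 K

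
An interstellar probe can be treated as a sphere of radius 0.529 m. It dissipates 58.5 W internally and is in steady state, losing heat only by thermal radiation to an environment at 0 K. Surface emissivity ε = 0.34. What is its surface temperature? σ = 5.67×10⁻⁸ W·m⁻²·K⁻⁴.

Steady state: internal power = radiated power, P = εσA T⁴.
Radiating area A = 4πr² = 3.517 m².
T⁴ = P/(εσA) = 58.5/(0.34·5.67×10⁻⁸·3.517) = 8.629×10⁸ K⁴.
T = (8.629×10⁸)^(1/4).

T ≈ 171 K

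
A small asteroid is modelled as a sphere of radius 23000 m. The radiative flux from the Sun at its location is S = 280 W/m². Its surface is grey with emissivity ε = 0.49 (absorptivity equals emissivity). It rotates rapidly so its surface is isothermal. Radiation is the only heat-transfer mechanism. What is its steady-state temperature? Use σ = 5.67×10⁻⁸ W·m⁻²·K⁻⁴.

T ≈ 187 K

At equilibrium, absorbed power = emitted power.
Absorbing cross-section = πr² = 1.662×10⁹ m²; emitting surface = 4πr² = 6.648×10⁹ m² (ratio 4).
εS·A_cross = εσ·A_surf·T⁴  ⇒  T⁴ = S/(4σ)   (ε cancels).
T⁴ = 280/(4·5.67×10⁻⁸) = 1.235×10⁹ K⁴.
T = (1.235×10⁹)^(1/4).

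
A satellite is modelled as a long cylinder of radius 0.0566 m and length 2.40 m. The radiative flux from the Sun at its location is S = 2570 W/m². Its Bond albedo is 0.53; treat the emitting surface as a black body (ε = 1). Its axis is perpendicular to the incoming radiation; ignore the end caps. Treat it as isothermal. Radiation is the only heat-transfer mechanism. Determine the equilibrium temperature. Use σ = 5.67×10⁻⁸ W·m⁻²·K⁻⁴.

At equilibrium, absorbed power = emitted power.
Absorbing cross-section = 2rL = 0.2717 m²; emitting surface = 2πrL = 0.8535 m² (ratio π).
(1−a)S·A_cross = εσ·A_surf·T⁴  ⇒  T⁴ = (1−a)S/(πσ).
T⁴ = 0.470·2570/(π·5.67×10⁻⁸) = 6.781×10⁹ K⁴.
T = (6.781×10⁹)^(1/4).

T ≈ 287 K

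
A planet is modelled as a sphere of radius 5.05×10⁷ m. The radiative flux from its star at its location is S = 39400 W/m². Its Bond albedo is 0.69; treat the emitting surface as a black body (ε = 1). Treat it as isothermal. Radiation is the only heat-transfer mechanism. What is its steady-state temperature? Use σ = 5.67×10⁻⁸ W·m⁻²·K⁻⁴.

At equilibrium, absorbed power = emitted power.
Absorbing cross-section = πr² = 8.012×10¹⁵ m²; emitting surface = 4πr² = 3.205×10¹⁶ m² (ratio 4).
(1−a)S·A_cross = εσ·A_surf·T⁴  ⇒  T⁴ = (1−a)S/(4σ).
T⁴ = 0.310·39400/(4·5.67×10⁻⁸) = 5.385×10¹⁰ K⁴.
T = (5.385×10¹⁰)^(1/4).

T ≈ 482 K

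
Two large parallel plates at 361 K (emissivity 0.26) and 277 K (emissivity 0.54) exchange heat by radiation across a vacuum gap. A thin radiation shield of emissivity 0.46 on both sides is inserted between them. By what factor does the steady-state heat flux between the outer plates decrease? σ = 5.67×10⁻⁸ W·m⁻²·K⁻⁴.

factor ≈ 1.71

Without shield: q₀ = σΔ(T⁴)/(1/ε₁+1/ε₂−1) with denominator 4.698.
With shield the two gaps are in series; the resistances add: (1/ε₁+1/ε_s−1)+(1/ε_s+1/ε₂−1) = 5.020+3.026 = 8.046.
Heat-flux ratio q₀/q = 8.046/4.698.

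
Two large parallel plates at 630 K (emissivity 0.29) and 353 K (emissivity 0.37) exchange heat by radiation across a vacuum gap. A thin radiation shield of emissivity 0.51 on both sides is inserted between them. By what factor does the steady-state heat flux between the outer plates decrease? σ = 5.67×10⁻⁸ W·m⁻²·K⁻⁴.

factor ≈ 1.57

Without shield: q₀ = σΔ(T⁴)/(1/ε₁+1/ε₂−1) with denominator 5.151.
With shield the two gaps are in series; the resistances add: (1/ε₁+1/ε_s−1)+(1/ε_s+1/ε₂−1) = 4.409+3.663 = 8.073.
Heat-flux ratio q₀/q = 8.073/5.151.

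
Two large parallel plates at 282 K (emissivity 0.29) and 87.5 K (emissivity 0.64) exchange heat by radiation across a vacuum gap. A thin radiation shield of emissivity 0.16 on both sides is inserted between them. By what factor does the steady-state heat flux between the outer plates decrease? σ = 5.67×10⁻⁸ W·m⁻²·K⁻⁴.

Without shield: q₀ = σΔ(T⁴)/(1/ε₁+1/ε₂−1) with denominator 4.011.
With shield the two gaps are in series; the resistances add: (1/ε₁+1/ε_s−1)+(1/ε_s+1/ε₂−1) = 8.698+6.812 = 15.51.
Heat-flux ratio q₀/q = 15.51/4.011.

factor ≈ 3.87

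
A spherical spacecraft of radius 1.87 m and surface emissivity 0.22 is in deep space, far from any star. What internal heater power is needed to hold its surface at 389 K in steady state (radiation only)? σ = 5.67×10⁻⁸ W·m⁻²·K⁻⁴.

P ≈ 12600 W

P = εσ·4πr²·T⁴.
4πr² = 43.94 m²; T⁴ = 2.290×10¹⁰ K⁴.
P = 0.22·5.67×10⁻⁸·43.94·2.290×10¹⁰.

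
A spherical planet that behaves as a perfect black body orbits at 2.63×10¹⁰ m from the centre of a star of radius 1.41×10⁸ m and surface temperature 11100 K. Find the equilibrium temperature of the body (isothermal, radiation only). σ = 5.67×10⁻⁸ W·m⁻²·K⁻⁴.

The star's surface emits σT_*⁴; at distance d the flux is S = σT_*⁴(R_*/d)².
S = 5.67×10⁻⁸·(11100)⁴·(1.41×10⁸/2.63×10¹⁰)² = 24740 W/m².
For an isothermal sphere T⁴ = (1−a)S/(4σ) = 1.091×10¹¹ K⁴.

T ≈ 575 K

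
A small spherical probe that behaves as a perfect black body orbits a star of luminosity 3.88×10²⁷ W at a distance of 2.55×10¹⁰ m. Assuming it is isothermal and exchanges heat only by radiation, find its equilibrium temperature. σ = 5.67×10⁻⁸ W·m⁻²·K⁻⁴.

First find the stellar flux at distance d: S = L/(4πd²) = 3.88×10²⁷/(4π·(2.55×10¹⁰)²) = 4.748×10⁵ W/m².
For an isothermal sphere, absorbed (1−a)S·πr² = emitted σ·4πr²·T⁴, so T⁴ = (1−a)S/(4σ).
T⁴ = 1.00·4.748×10⁵/(4·5.67×10⁻⁸) = 2.094×10¹² K⁴.

T ≈ 1200 K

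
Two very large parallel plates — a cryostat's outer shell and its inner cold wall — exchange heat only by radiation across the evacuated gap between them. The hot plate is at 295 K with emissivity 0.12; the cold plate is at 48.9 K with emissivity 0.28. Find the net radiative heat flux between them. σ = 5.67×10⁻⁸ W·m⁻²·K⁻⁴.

q ≈ 39.3 W/m²

For two infinite grey parallel plates, q = σ(T₁⁴ − T₂⁴)/(1/ε₁ + 1/ε₂ − 1).
T₁⁴ − T₂⁴ = 7.573×10⁹ − 5.718×10⁶ = 7.568×10⁹ K⁴.
1/ε₁ + 1/ε₂ − 1 = 8.333 + 3.571 − 1 = 10.90.
q = 5.67×10⁻⁸ × 7.568×10⁹ / 10.90.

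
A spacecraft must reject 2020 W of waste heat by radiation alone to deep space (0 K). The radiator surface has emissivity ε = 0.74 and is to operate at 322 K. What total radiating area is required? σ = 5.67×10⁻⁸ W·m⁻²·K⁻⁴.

P = εσA T⁴ ⇒ A = P/(εσT⁴).
T⁴ = 1.075×10¹⁰ K⁴.
A = 2020/(0.74 × 5.67×10⁻⁸ × 1.075×10¹⁰).

A ≈ 4.48 m²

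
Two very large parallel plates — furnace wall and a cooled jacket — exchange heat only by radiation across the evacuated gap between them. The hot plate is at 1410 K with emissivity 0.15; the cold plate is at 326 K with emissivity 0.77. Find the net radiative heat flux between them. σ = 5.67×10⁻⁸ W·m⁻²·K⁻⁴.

For two infinite grey parallel plates, q = σ(T₁⁴ − T₂⁴)/(1/ε₁ + 1/ε₂ − 1).
T₁⁴ − T₂⁴ = 3.953×10¹² − 1.129×10¹⁰ = 3.941×10¹² K⁴.
1/ε₁ + 1/ε₂ − 1 = 6.667 + 1.299 − 1 = 6.965.
q = 5.67×10⁻⁸ × 3.941×10¹² / 6.965.

q ≈ 32100 W/m²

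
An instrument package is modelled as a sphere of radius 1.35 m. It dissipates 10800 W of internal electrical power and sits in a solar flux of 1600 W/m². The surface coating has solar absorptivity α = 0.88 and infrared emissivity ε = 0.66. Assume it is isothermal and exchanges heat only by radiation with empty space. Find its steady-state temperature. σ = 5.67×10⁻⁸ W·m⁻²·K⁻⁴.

T ≈ 385 K

At steady state, absorbed solar power + internal power = radiated power.
Absorbed: α·S·A_cross = 0.88·1600·5.726 = 8062 W (cross-section πr²).
Total input = 8062 + 10800 = 18860 W.
Radiated: εσ·A_surf·T⁴ with A_surf = 4πr² = 22.90 m².
T⁴ = 18860/(0.66·5.67×10⁻⁸·22.90) = 2.201×10¹⁰ K⁴.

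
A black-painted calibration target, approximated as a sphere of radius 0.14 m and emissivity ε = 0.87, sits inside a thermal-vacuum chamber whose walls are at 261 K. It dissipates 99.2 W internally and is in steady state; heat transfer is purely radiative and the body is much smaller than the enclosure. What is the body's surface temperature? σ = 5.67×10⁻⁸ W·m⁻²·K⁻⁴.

For a small grey body in a large enclosure, net radiated power = εσA(T⁴ − T_w⁴).
Steady state: P = εσA(T⁴ − T_w⁴) with A = 4πr² = 0.2463 m².
T⁴ = P/(εσA) + T_w⁴ = 99.2/(0.87·5.67×10⁻⁸·0.2463) + (261)⁴
    = 8.165×10⁹ + 4.640×10⁹ = 1.281×10¹⁰ K⁴.

T ≈ 336 K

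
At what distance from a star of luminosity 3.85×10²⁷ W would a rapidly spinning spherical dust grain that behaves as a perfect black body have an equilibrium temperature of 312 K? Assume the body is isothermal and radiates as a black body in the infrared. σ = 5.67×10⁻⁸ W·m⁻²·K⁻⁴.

For an isothermal black-emitting sphere, (1−a)S·πr² = σ·4πr²·T⁴ ⇒ S = 4σT⁴/(1−a).
S = 4·5.67×10⁻⁸·(312)⁴/1.00 = 2149 W/m².
Flux falls as S = L/(4πd²), so d = √(L/(4πS)) = √(3.85×10²⁷/(4π·2149)).

d ≈ 3.78×10¹¹ m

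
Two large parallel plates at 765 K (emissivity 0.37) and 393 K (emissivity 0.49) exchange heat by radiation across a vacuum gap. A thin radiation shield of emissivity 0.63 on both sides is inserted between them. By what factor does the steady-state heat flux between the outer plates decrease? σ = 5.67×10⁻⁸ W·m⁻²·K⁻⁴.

Without shield: q₀ = σΔ(T⁴)/(1/ε₁+1/ε₂−1) with denominator 3.744.
With shield the two gaps are in series; the resistances add: (1/ε₁+1/ε_s−1)+(1/ε_s+1/ε₂−1) = 3.290+2.628 = 5.918.
Heat-flux ratio q₀/q = 5.918/3.744.

factor ≈ 1.58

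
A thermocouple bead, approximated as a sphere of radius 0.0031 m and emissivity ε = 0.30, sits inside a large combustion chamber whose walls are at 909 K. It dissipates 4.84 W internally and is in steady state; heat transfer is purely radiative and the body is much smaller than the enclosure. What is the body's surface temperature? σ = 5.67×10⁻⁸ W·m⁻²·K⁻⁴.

T ≈ 1320 K

For a small grey body in a large enclosure, net radiated power = εσA(T⁴ − T_w⁴).
Steady state: P = εσA(T⁴ − T_w⁴) with A = 4πr² = 1.208×10⁻⁴ m².
T⁴ = P/(εσA) + T_w⁴ = 4.84/(0.30·5.67×10⁻⁸·1.208×10⁻⁴) + (909)⁴
    = 2.356×10¹² + 6.827×10¹¹ = 3.039×10¹² K⁴.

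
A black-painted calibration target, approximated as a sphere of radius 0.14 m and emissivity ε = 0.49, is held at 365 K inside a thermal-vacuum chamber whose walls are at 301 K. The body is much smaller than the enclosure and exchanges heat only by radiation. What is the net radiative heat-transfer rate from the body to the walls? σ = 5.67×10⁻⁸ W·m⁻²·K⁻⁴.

For a small grey body in a large enclosure: P_net = εσA(T_body⁴ − T_wall⁴).
A = 4πr² = 0.2463 m²; T_body⁴ − T_wall⁴ = 1.775×10¹⁰ − 8.209×10⁹ = 9.540×10⁹ K⁴.
|P_net| = 0.49·5.67×10⁻⁸·0.2463·9.540×10⁹.

P_net ≈ 65.3 W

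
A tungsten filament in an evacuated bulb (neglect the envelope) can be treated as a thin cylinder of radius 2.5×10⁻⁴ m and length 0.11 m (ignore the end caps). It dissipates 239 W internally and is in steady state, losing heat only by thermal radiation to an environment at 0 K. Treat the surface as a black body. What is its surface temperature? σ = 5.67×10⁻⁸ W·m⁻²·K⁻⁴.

T ≈ 2220 K

Steady state: internal power = radiated power, P = εσA T⁴.
Radiating area A = 2πrL = 1.728×10⁻⁴ m².
T⁴ = P/(εσA) = 239/(1.0·5.67×10⁻⁸·1.728×10⁻⁴) = 2.440×10¹³ K⁴.
T = (2.440×10¹³)^(1/4).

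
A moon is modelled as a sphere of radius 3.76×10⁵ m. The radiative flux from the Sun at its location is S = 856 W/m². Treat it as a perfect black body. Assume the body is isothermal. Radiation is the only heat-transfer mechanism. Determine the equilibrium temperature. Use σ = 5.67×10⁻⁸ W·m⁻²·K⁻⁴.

T ≈ 248 K

At equilibrium, absorbed power = emitted power.
Absorbing cross-section = πr² = 4.441×10¹¹ m²; emitting surface = 4πr² = 1.777×10¹² m² (ratio 4).
S·A_cross = εσ·A_surf·T⁴  ⇒  T⁴ = S/(4σ).
T⁴ = 1.00·856/(4·5.67×10⁻⁸) = 3.774×10⁹ K⁴.
T = (3.774×10⁹)^(1/4).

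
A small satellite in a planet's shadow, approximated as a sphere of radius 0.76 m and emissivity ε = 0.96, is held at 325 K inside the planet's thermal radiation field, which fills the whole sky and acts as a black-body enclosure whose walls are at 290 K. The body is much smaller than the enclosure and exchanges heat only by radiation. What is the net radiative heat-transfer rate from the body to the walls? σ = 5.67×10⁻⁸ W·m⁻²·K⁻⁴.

For a small grey body in a large enclosure: P_net = εσA(T_body⁴ − T_wall⁴).
A = 4πr² = 7.258 m²; T_body⁴ − T_wall⁴ = 1.116×10¹⁰ − 7.073×10⁹ = 4.084×10⁹ K⁴.
|P_net| = 0.96·5.67×10⁻⁸·7.258·4.084×10⁹.

P_net ≈ 1610 W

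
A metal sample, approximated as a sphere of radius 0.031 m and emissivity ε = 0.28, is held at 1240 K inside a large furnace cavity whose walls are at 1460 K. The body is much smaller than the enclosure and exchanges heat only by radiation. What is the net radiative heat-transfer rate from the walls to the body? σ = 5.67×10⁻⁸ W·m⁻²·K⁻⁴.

P_net ≈ 418 W

For a small grey body in a large enclosure: P_net = εσA(T_body⁴ − T_wall⁴).
A = 4πr² = 0.01208 m²; T_body⁴ − T_wall⁴ = 2.364×10¹² − 4.544×10¹² = -2.180×10¹² K⁴.
|P_net| = 0.28·5.67×10⁻⁸·0.01208·2.180×10¹².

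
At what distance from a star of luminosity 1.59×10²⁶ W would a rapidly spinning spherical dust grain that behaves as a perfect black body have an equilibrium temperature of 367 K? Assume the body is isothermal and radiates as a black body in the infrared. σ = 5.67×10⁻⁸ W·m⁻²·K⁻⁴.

For an isothermal black-emitting sphere, (1−a)S·πr² = σ·4πr²·T⁴ ⇒ S = 4σT⁴/(1−a).
S = 4·5.67×10⁻⁸·(367)⁴/1.00 = 4114 W/m².
Flux falls as S = L/(4πd²), so d = √(L/(4πS)) = √(1.59×10²⁶/(4π·4114)).

d ≈ 5.55×10¹⁰ m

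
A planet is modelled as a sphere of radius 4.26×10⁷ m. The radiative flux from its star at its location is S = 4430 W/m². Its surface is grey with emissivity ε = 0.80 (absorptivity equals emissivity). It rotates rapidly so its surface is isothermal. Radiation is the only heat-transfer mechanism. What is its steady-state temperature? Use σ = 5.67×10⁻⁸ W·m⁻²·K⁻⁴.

T ≈ 374 K

At equilibrium, absorbed power = emitted power.
Absorbing cross-section = πr² = 5.701×10¹⁵ m²; emitting surface = 4πr² = 2.280×10¹⁶ m² (ratio 4).
εS·A_cross = εσ·A_surf·T⁴  ⇒  T⁴ = S/(4σ)   (ε cancels).
T⁴ = 4430/(4·5.67×10⁻⁸) = 1.953×10¹⁰ K⁴.
T = (1.953×10¹⁰)^(1/4).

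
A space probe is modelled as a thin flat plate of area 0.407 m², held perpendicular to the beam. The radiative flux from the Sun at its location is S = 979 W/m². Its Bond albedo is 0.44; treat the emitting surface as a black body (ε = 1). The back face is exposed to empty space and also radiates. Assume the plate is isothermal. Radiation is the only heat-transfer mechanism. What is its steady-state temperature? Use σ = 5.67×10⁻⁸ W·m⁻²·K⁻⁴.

At equilibrium, absorbed power = emitted power.
Absorbing cross-section = A = 0.4070 m²; emitting surface = 2A = 0.8140 m² (ratio 2).
(1−a)S·A_cross = εσ·A_surf·T⁴  ⇒  T⁴ = (1−a)S/(2σ).
T⁴ = 0.560·979/(2·5.67×10⁻⁸) = 4.835×10⁹ K⁴.
T = (4.835×10⁹)^(1/4).

T ≈ 264 K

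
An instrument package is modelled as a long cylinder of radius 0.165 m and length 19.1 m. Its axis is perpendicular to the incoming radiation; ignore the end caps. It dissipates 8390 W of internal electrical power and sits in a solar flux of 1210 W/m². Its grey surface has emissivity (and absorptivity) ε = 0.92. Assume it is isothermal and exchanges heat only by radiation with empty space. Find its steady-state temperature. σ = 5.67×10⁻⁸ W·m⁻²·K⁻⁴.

T ≈ 349 K

At steady state, absorbed solar power + internal power = radiated power.
Absorbed: α·S·A_cross = 0.92·1210·6.303 = 7016 W (cross-section 2rL).
Total input = 7016 + 8390 = 15410 W.
Radiated: εσ·A_surf·T⁴ with A_surf = 2πrL = 19.80 m².
T⁴ = 15410/(0.92·5.67×10⁻⁸·19.80) = 1.492×10¹⁰ K⁴.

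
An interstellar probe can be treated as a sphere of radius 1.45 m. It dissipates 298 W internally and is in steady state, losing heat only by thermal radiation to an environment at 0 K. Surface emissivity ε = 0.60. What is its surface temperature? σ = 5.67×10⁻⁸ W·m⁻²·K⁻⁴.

T ≈ 135 K

Steady state: internal power = radiated power, P = εσA T⁴.
Radiating area A = 4πr² = 26.42 m².
T⁴ = P/(εσA) = 298/(0.60·5.67×10⁻⁸·26.42) = 3.315×10⁸ K⁴.
T = (3.315×10⁸)^(1/4).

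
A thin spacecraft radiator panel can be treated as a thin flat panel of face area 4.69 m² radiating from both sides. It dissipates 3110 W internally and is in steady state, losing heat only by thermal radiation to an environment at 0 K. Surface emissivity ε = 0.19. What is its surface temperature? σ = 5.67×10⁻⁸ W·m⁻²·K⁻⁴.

T ≈ 419 K

Steady state: internal power = radiated power, P = εσA T⁴.
Radiating area A = 2·4.69 = 9.380 m².
T⁴ = P/(εσA) = 3110/(0.19·5.67×10⁻⁸·9.380) = 3.078×10¹⁰ K⁴.
T = (3.078×10¹⁰)^(1/4).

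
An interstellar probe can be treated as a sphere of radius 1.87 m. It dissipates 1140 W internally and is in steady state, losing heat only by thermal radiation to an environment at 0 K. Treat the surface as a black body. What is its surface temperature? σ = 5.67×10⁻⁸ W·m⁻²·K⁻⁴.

Steady state: internal power = radiated power, P = εσA T⁴.
Radiating area A = 4πr² = 43.94 m².
T⁴ = P/(εσA) = 1140/(1.0·5.67×10⁻⁸·43.94) = 4.575×10⁸ K⁴.
T = (4.575×10⁸)^(1/4).

T ≈ 146 K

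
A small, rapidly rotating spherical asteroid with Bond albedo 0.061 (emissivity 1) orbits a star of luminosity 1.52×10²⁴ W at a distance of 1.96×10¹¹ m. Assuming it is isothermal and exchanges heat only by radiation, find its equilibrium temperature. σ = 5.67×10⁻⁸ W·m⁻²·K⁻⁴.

First find the stellar flux at distance d: S = L/(4πd²) = 1.52×10²⁴/(4π·(1.96×10¹¹)²) = 3.149 W/m².
For an isothermal sphere, absorbed (1−a)S·πr² = emitted σ·4πr²·T⁴, so T⁴ = (1−a)S/(4σ).
T⁴ = 0.939·3.149/(4·5.67×10⁻⁸) = 1.304×10⁷ K⁴.

T ≈ 60.1 K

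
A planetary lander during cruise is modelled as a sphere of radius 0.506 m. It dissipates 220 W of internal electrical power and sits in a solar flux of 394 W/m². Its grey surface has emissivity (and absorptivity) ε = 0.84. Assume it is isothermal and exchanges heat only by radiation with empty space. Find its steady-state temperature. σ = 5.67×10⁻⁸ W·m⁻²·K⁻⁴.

T ≈ 237 K

At steady state, absorbed solar power + internal power = radiated power.
Absorbed: α·S·A_cross = 0.84·394·0.8044 = 266.2 W (cross-section πr²).
Total input = 266.2 + 220 = 486.2 W.
Radiated: εσ·A_surf·T⁴ with A_surf = 4πr² = 3.217 m².
T⁴ = 486.2/(0.84·5.67×10⁻⁸·3.217) = 3.173×10⁹ K⁴.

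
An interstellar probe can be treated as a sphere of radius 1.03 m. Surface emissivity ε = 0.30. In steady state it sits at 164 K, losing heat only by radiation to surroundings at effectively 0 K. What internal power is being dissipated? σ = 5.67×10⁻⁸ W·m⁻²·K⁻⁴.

P ≈ 164 W

Steady state: P = εσA T⁴.
A = 4πr² = 13.33 m²; T⁴ = (164)⁴ = 7.234×10⁸ K⁴.
P = 0.30 × 5.67×10⁻⁸ × 13.33 × 7.234×10⁸.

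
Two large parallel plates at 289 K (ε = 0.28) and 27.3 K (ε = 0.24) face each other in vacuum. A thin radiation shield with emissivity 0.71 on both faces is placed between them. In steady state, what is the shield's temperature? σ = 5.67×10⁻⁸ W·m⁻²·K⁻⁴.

In steady state the net flux on the hot side equals that on the cold side.
σ(T₁⁴−T_s⁴)/D₁ = σ(T_s⁴−T₂⁴)/D₂, with D₁ = 1/ε₁+1/ε_s−1 = 3.980, D₂ = 1/ε_s+1/ε₂−1 = 4.575.
Solve for T_s⁴: T_s⁴ = (D₂·T₁⁴ + D₁·T₂⁴)/(D₁+D₂) = 3.731×10⁹ K⁴.

T_s ≈ 247 K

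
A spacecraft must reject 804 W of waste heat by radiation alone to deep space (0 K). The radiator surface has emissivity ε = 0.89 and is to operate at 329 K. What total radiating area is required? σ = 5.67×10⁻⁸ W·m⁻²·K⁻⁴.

A ≈ 1.36 m²

P = εσA T⁴ ⇒ A = P/(εσT⁴).
T⁴ = 1.172×10¹⁰ K⁴.
A = 804/(0.89 × 5.67×10⁻⁸ × 1.172×10¹⁰).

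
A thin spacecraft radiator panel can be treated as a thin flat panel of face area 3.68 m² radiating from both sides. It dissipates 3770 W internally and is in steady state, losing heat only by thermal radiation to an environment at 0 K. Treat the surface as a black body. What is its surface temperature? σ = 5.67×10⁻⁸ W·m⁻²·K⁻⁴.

T ≈ 308 K

Steady state: internal power = radiated power, P = εσA T⁴.
Radiating area A = 2·3.68 = 7.360 m².
T⁴ = P/(εσA) = 3770/(1.0·5.67×10⁻⁸·7.360) = 9.034×10⁹ K⁴.
T = (9.034×10⁹)^(1/4).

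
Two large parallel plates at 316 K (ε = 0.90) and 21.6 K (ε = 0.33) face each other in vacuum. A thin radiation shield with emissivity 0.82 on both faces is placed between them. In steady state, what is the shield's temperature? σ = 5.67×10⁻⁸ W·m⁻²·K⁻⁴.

In steady state the net flux on the hot side equals that on the cold side.
σ(T₁⁴−T_s⁴)/D₁ = σ(T_s⁴−T₂⁴)/D₂, with D₁ = 1/ε₁+1/ε_s−1 = 1.331, D₂ = 1/ε_s+1/ε₂−1 = 3.250.
Solve for T_s⁴: T_s⁴ = (D₂·T₁⁴ + D₁·T₂⁴)/(D₁+D₂) = 7.075×10⁹ K⁴.

T_s ≈ 290 K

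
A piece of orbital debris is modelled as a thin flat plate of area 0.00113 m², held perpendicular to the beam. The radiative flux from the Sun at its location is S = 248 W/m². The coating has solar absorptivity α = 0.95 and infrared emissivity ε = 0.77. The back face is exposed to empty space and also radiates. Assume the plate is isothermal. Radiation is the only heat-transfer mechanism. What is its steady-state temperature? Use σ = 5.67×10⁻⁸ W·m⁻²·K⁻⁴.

At equilibrium, absorbed power = emitted power.
Absorbing cross-section = A = 0.001130 m²; emitting surface = 2A = 0.002260 m² (ratio 2).
αS·A_cross = εσ·A_surf·T⁴  ⇒  T⁴ = αS/(ε·2σ).
T⁴ = 0.950·248/(0.77·2·5.67×10⁻⁸) = 2.698×10⁹ K⁴.
T = (2.698×10⁹)^(1/4).

T ≈ 228 K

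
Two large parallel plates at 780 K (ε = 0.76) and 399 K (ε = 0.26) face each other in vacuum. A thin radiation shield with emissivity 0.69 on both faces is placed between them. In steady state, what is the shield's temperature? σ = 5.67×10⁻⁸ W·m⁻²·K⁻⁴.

T_s ≈ 721 K

In steady state the net flux on the hot side equals that on the cold side.
σ(T₁⁴−T_s⁴)/D₁ = σ(T_s⁴−T₂⁴)/D₂, with D₁ = 1/ε₁+1/ε_s−1 = 1.765, D₂ = 1/ε_s+1/ε₂−1 = 4.295.
Solve for T_s⁴: T_s⁴ = (D₂·T₁⁴ + D₁·T₂⁴)/(D₁+D₂) = 2.697×10¹¹ K⁴.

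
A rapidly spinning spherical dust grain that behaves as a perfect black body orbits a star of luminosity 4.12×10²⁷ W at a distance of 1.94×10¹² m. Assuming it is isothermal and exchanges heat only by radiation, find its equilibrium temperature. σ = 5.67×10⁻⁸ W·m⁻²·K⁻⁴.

First find the stellar flux at distance d: S = L/(4πd²) = 4.12×10²⁷/(4π·(1.94×10¹²)²) = 87.11 W/m².
For an isothermal sphere, absorbed (1−a)S·πr² = emitted σ·4πr²·T⁴, so T⁴ = (1−a)S/(4σ).
T⁴ = 1.00·87.11/(4·5.67×10⁻⁸) = 3.841×10⁸ K⁴.

T ≈ 140 K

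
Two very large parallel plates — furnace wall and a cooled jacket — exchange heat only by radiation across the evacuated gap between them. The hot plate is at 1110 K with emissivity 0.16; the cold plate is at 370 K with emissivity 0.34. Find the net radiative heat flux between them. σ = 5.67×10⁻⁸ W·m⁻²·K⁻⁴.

q ≈ 10400 W/m²

For two infinite grey parallel plates, q = σ(T₁⁴ − T₂⁴)/(1/ε₁ + 1/ε₂ − 1).
T₁⁴ − T₂⁴ = 1.518×10¹² − 1.874×10¹⁰ = 1.499×10¹² K⁴.
1/ε₁ + 1/ε₂ − 1 = 6.250 + 2.941 − 1 = 8.191.
q = 5.67×10⁻⁸ × 1.499×10¹² / 8.191.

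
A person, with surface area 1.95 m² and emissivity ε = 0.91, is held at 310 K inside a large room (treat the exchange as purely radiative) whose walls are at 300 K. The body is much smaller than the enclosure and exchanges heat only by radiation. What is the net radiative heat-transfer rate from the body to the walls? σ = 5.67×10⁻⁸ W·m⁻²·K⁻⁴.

For a small grey body in a large enclosure: P_net = εσA(T_body⁴ − T_wall⁴).
A = 1.95 m²; T_body⁴ − T_wall⁴ = 9.235×10⁹ − 8.100×10⁹ = 1.135×10⁹ K⁴.
|P_net| = 0.91·5.67×10⁻⁸·1.950·1.135×10⁹.

P_net ≈ 114 W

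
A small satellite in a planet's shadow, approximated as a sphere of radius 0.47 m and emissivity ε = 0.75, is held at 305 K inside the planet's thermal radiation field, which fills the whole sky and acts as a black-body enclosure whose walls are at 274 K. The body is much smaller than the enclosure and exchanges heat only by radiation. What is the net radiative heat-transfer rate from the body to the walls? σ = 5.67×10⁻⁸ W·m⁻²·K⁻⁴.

P_net ≈ 356 W

For a small grey body in a large enclosure: P_net = εσA(T_body⁴ − T_wall⁴).
A = 4πr² = 2.776 m²; T_body⁴ − T_wall⁴ = 8.654×10⁹ − 5.636×10⁹ = 3.017×10⁹ K⁴.
|P_net| = 0.75·5.67×10⁻⁸·2.776·3.017×10⁹.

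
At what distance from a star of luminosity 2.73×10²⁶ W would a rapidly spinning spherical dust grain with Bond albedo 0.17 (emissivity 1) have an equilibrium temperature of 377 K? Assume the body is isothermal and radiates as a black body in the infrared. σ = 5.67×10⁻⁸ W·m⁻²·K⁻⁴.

For an isothermal black-emitting sphere, (1−a)S·πr² = σ·4πr²·T⁴ ⇒ S = 4σT⁴/(1−a).
S = 4·5.67×10⁻⁸·(377)⁴/0.830 = 5520 W/m².
Flux falls as S = L/(4πd²), so d = √(L/(4πS)) = √(2.73×10²⁶/(4π·5520)).

d ≈ 6.27×10¹⁰ m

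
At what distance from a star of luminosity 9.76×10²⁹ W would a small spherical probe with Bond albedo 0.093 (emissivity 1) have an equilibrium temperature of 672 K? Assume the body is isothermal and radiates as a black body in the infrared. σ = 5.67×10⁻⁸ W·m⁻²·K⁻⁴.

d ≈ 1.23×10¹² m

For an isothermal black-emitting sphere, (1−a)S·πr² = σ·4πr²·T⁴ ⇒ S = 4σT⁴/(1−a).
S = 4·5.67×10⁻⁸·(672)⁴/0.907 = 50990 W/m².
Flux falls as S = L/(4πd²), so d = √(L/(4πS)) = √(9.76×10²⁹/(4π·50990)).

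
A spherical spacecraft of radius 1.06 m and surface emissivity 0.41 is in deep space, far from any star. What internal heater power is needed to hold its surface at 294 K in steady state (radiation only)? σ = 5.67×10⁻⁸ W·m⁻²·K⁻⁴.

P = εσ·4πr²·T⁴.
4πr² = 14.12 m²; T⁴ = 7.471×10⁹ K⁴.
P = 0.41·5.67×10⁻⁸·14.12·7.471×10⁹.

P ≈ 2450 W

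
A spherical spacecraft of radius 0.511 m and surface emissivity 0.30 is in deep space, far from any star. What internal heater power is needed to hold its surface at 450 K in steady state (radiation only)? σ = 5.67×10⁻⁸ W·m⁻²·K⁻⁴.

P ≈ 2290 W

P = εσ·4πr²·T⁴.
4πr² = 3.281 m²; T⁴ = 4.101×10¹⁰ K⁴.
P = 0.30·5.67×10⁻⁸·3.281·4.101×10¹⁰.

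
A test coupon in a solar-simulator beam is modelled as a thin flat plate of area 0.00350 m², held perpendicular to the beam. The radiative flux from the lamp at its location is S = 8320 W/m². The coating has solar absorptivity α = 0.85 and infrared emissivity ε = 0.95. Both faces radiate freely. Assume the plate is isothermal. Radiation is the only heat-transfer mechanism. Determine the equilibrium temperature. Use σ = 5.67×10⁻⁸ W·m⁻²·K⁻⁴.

T ≈ 506 K

At equilibrium, absorbed power = emitted power.
Absorbing cross-section = A = 0.003500 m²; emitting surface = 2A = 0.007000 m² (ratio 2).
αS·A_cross = εσ·A_surf·T⁴  ⇒  T⁴ = αS/(ε·2σ).
T⁴ = 0.850·8320/(0.95·2·5.67×10⁻⁸) = 6.565×10¹⁰ K⁴.
T = (6.565×10¹⁰)^(1/4).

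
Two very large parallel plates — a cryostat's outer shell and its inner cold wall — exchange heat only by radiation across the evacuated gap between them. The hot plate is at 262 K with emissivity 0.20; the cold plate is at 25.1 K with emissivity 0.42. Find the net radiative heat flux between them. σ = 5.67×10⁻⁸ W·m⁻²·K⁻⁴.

q ≈ 41.9 W/m²

For two infinite grey parallel plates, q = σ(T₁⁴ − T₂⁴)/(1/ε₁ + 1/ε₂ − 1).
T₁⁴ − T₂⁴ = 4.712×10⁹ − 3.969×10⁵ = 4.712×10⁹ K⁴.
1/ε₁ + 1/ε₂ − 1 = 5.000 + 2.381 − 1 = 6.381.
q = 5.67×10⁻⁸ × 4.712×10⁹ / 6.381.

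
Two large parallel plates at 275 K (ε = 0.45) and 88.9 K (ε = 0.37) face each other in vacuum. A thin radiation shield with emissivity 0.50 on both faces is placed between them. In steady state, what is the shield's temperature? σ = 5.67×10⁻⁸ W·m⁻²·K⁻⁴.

T_s ≈ 236 K

In steady state the net flux on the hot side equals that on the cold side.
σ(T₁⁴−T_s⁴)/D₁ = σ(T_s⁴−T₂⁴)/D₂, with D₁ = 1/ε₁+1/ε_s−1 = 3.222, D₂ = 1/ε_s+1/ε₂−1 = 3.703.
Solve for T_s⁴: T_s⁴ = (D₂·T₁⁴ + D₁·T₂⁴)/(D₁+D₂) = 3.087×10⁹ K⁴.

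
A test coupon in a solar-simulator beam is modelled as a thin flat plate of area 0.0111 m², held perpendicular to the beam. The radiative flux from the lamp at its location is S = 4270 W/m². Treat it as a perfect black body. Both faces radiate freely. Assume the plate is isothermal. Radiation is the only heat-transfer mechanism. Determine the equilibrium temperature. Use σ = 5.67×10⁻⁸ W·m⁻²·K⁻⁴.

T ≈ 441 K

At equilibrium, absorbed power = emitted power.
Absorbing cross-section = A = 0.01110 m²; emitting surface = 2A = 0.02220 m² (ratio 2).
S·A_cross = εσ·A_surf·T⁴  ⇒  T⁴ = S/(2σ).
T⁴ = 1.00·4270/(2·5.67×10⁻⁸) = 3.765×10¹⁰ K⁴.
T = (3.765×10¹⁰)^(1/4).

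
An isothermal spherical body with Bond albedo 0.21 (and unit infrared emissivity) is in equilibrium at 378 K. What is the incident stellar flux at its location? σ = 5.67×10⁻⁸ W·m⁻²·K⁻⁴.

(1−a)S·πr² = σ·4πr²·T⁴ ⇒ S = 4σT⁴/(1−a).
S = 4·5.67×10⁻⁸·2.042×10¹⁰/0.790.

S ≈ 5860 W/m²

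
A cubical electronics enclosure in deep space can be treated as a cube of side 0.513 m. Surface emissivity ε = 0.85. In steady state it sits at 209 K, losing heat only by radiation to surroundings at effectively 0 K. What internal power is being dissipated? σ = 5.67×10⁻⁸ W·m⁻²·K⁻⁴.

Steady state: P = εσA T⁴.
A = 6L² = 1.579 m²; T⁴ = (209)⁴ = 1.908×10⁹ K⁴.
P = 0.85 × 5.67×10⁻⁸ × 1.579 × 1.908×10⁹.

P ≈ 145 W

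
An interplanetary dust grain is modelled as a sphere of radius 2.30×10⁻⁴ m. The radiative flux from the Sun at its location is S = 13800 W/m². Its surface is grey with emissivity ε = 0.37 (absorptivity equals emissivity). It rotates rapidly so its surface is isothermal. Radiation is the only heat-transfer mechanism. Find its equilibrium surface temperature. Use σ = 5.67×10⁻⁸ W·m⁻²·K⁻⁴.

At equilibrium, absorbed power = emitted power.
Absorbing cross-section = πr² = 1.662×10⁻⁷ m²; emitting surface = 4πr² = 6.648×10⁻⁷ m² (ratio 4).
εS·A_cross = εσ·A_surf·T⁴  ⇒  T⁴ = S/(4σ)   (ε cancels).
T⁴ = 13800/(4·5.67×10⁻⁸) = 6.085×10¹⁰ K⁴.
T = (6.085×10¹⁰)^(1/4).

T ≈ 497 K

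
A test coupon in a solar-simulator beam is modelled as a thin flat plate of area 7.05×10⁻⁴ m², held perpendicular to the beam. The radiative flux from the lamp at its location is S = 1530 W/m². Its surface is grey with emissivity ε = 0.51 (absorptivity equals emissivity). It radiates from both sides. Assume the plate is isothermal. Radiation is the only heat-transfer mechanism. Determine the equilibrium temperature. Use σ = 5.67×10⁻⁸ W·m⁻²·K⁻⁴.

T ≈ 341 K

At equilibrium, absorbed power = emitted power.
Absorbing cross-section = A = 7.050×10⁻⁴ m²; emitting surface = 2A = 0.001410 m² (ratio 2).
εS·A_cross = εσ·A_surf·T⁴  ⇒  T⁴ = S/(2σ)   (ε cancels).
T⁴ = 1530/(2·5.67×10⁻⁸) = 1.349×10¹⁰ K⁴.
T = (1.349×10¹⁰)^(1/4).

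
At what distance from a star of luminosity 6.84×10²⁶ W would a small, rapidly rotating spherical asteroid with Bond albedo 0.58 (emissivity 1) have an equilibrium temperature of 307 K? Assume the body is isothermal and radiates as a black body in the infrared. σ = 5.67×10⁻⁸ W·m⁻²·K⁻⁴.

For an isothermal black-emitting sphere, (1−a)S·πr² = σ·4πr²·T⁴ ⇒ S = 4σT⁴/(1−a).
S = 4·5.67×10⁻⁸·(307)⁴/0.420 = 4797 W/m².
Flux falls as S = L/(4πd²), so d = √(L/(4πS)) = √(6.84×10²⁶/(4π·4797)).

d ≈ 1.07×10¹¹ m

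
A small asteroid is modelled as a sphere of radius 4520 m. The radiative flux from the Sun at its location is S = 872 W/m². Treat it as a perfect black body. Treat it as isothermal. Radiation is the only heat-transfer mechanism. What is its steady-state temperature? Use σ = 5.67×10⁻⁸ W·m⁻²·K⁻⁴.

T ≈ 249 K

At equilibrium, absorbed power = emitted power.
Absorbing cross-section = πr² = 6.418×10⁷ m²; emitting surface = 4πr² = 2.567×10⁸ m² (ratio 4).
S·A_cross = εσ·A_surf·T⁴  ⇒  T⁴ = S/(4σ).
T⁴ = 1.00·872/(4·5.67×10⁻⁸) = 3.845×10⁹ K⁴.
T = (3.845×10⁹)^(1/4).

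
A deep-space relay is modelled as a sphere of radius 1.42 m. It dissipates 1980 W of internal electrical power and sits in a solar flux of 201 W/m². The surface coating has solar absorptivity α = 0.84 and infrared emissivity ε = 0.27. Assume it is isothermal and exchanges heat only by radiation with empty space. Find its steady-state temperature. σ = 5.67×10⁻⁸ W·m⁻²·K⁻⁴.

At steady state, absorbed solar power + internal power = radiated power.
Absorbed: α·S·A_cross = 0.84·201·6.335 = 1070 W (cross-section πr²).
Total input = 1070 + 1980 = 3050 W.
Radiated: εσ·A_surf·T⁴ with A_surf = 4πr² = 25.34 m².
T⁴ = 3050/(0.27·5.67×10⁻⁸·25.34) = 7.861×10⁹ K⁴.

T ≈ 298 K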